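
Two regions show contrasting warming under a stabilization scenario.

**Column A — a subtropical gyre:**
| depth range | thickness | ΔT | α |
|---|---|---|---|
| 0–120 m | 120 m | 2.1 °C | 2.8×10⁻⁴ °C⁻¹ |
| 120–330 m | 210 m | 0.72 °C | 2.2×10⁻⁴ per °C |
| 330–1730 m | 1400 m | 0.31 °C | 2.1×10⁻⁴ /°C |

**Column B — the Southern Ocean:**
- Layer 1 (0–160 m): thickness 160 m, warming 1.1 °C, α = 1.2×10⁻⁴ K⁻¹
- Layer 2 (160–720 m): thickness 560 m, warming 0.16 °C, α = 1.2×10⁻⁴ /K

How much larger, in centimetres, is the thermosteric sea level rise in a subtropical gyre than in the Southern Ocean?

A 0–120 m: 120 × 2.1 × 2.8×10⁻⁴ = 0.07056 m
A 0.72 × 2.2×10⁻⁴ × 210 = 0.033264 m
A 330–1730 m: 0.31 × 1400 × 2.1×10⁻⁴ = 0.09114 m
A total: 0.194964 m
B 0–160 m: 160 × 1.1 × 1.2×10⁻⁴ = 0.02112 m
B Layer 2: 1.2×10⁻⁴ × 560 × 0.16 = 0.010752 m
B total: 0.031872 m
Difference: 0.194964 − 0.031872 = 0.163092 m

Δh_A − Δh_B ≈ 16.3 cm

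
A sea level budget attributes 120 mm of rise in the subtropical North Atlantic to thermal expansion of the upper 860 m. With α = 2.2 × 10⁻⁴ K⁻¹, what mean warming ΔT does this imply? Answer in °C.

ΔT ≈ 0.634 °C

ΔT = Δh/(αH) = 0.12 / (2.2×10⁻⁴ × 860) ≈ 0.6342 °C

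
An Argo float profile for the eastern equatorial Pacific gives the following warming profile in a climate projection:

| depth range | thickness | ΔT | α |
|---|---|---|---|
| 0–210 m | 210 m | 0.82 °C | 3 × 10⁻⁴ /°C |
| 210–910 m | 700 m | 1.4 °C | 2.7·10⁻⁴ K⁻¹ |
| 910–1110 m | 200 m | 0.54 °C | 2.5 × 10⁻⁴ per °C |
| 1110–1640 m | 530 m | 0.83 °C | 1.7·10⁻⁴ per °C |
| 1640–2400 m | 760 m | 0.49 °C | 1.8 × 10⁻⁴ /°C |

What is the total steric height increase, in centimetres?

Layer 1: 0.82 × 3×10⁻⁴ × 210 = 0.05166 m
1.4 × 700 × 2.7×10⁻⁴ = 0.26460 m
910–1110 m: 200 × 0.54 × 2.5×10⁻⁴ = 0.02700 m
Layer 4: 0.83 × 530 × 1.7×10⁻⁴ = 0.074783 m
Layer 5: 760 × 1.8×10⁻⁴ × 0.49 = 0.067032 m
Δh = 0.05166 + 0.26460 + 0.02700 + 0.074783 + 0.067032 = 0.485075 m

48.5 cm of thermosteric rise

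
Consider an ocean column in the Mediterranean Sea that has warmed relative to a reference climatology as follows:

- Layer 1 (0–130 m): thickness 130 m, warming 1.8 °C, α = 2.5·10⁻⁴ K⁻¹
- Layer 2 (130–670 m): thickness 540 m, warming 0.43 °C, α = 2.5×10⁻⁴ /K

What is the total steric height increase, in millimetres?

about 117 mm

0–130 m: 1.8 × 2.5×10⁻⁴ × 130 = 0.05850 m
2.5×10⁻⁴ × 0.43 × 540 = 0.05805 m
Δh = 0.05850 + 0.05805 = 0.11655 m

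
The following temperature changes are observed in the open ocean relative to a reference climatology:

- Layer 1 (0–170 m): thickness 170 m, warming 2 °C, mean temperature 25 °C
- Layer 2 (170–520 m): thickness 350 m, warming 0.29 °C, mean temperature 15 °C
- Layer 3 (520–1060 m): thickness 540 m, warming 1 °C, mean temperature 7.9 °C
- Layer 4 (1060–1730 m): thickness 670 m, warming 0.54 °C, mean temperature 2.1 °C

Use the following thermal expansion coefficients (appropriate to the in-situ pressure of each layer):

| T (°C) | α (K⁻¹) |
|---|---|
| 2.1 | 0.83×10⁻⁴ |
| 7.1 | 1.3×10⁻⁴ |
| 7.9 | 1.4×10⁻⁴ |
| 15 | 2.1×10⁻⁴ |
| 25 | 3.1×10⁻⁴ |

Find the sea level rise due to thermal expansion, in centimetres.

Layer 1 at 25 °C → α = 3.1×10⁻⁴ K⁻¹
Layer 2 at 15 °C → α = 2.1×10⁻⁴ K⁻¹
Layer 3 at 7.9 °C → α = 1.4×10⁻⁴ K⁻¹
Layer 4 at 2.1 °C → α = 0.83×10⁻⁴ K⁻¹
170 × 3.1×10⁻⁴ × 2 = 0.10540 m
2.1×10⁻⁴ × 350 × 0.29 = 0.021315 m
1.4×10⁻⁴ × 540 × 1 = 0.07560 m
670 × 0.83×10⁻⁴ × 0.54 = 0.0300294 m
Δh = 0.10540 + 0.021315 + 0.07560 + 0.0300294 = 0.2323444 m ≈ 23 cm

Δh ≈ 23 cm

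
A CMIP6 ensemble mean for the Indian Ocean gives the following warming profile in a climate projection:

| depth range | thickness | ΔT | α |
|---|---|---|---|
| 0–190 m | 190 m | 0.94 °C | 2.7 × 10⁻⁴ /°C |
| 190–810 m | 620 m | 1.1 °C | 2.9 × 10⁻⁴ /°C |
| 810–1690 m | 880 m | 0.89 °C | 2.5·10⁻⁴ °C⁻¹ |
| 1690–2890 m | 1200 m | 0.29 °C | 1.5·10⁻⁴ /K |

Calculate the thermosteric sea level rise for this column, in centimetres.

Δh = 49.4 cm

190 × 0.94 × 2.7×10⁻⁴ = 0.048222 m
190–810 m: 620 × 1.1 × 2.9×10⁻⁴ = 0.19778 m
810–1690 m: 880 × 2.5×10⁻⁴ × 0.89 = 0.19580 m
1690–2890 m: 1200 × 1.5×10⁻⁴ × 0.29 = 0.05220 m
Δh = 0.048222 + 0.19778 + 0.19580 + 0.05220 = 0.494002 m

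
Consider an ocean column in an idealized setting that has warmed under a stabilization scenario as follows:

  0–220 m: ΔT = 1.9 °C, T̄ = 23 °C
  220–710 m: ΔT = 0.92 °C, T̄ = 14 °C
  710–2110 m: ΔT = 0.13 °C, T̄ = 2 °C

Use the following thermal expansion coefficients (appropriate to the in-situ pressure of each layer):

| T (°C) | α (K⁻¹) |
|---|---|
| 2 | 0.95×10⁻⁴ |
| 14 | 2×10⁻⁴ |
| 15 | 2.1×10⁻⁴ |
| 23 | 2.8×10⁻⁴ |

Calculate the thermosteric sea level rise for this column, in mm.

Layer 1 at 23 °C → α = 2.8×10⁻⁴ K⁻¹
Layer 2 at 14 °C → α = 2×10⁻⁴ K⁻¹
Layer 3 at 2 °C → α = 0.95×10⁻⁴ K⁻¹
Layer 1: 220 × 2.8×10⁻⁴ × 1.9 = 0.11704 m
490 × 0.92 × 2×10⁻⁴ = 0.09016 m
0.95×10⁻⁴ × 1400 × 0.13 = 0.01729 m
Δh = 0.11704 + 0.09016 + 0.01729 = 0.22449 m

Δh = 224 mm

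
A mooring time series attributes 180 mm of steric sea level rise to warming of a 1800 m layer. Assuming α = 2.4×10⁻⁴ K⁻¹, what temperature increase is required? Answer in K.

ΔT ≈ 0.417 K

ΔT = Δh/(αH) = 0.18 / (2.4×10⁻⁴ × 1800) ≈ 0.4167 K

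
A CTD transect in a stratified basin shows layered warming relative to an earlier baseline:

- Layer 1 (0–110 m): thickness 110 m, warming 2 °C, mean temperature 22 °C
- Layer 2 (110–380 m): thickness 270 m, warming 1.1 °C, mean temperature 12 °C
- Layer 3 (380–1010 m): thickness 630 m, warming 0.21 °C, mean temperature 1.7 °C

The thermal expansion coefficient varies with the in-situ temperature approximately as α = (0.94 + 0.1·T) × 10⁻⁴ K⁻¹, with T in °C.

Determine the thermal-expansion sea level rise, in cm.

14.7 cm of thermosteric rise

Layer 1: α = (0.94 + 0.1×22)×10⁻⁴ = 3.14×10⁻⁴ K⁻¹
Layer 2: α = (0.94 + 0.1×12)×10⁻⁴ = 2.14×10⁻⁴ K⁻¹
Layer 3: α = (0.94 + 0.1×1.7)×10⁻⁴ = 1.11×10⁻⁴ K⁻¹
Layer 1: 2 × 110 × 3.14×10⁻⁴ = 0.06908 m
Layer 2: 270 × 1.1 × 2.14×10⁻⁴ = 0.063558 m
Layer 3: 630 × 1.11×10⁻⁴ × 0.21 = 0.0146853 m
Δh = 0.06908 + 0.063558 + 0.0146853 = 0.1473233 m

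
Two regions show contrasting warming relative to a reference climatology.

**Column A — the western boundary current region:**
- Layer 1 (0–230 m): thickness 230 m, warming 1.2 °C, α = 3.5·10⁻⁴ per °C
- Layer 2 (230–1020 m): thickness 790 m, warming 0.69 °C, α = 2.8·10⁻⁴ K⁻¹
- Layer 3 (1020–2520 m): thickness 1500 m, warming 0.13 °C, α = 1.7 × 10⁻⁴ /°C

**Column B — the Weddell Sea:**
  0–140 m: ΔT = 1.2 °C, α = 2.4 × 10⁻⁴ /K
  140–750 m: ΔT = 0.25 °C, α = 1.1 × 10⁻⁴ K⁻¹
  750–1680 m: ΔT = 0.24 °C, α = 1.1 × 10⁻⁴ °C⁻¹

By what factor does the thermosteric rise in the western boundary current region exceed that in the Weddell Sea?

a factor of 3.46

A 0–230 m: 1.2 × 230 × 3.5×10⁻⁴ = 0.09660 m
A Layer 2: 790 × 0.69 × 2.8×10⁻⁴ = 0.152628 m
A 1020–2520 m: 0.13 × 1.7×10⁻⁴ × 1500 = 0.03315 m
A total: 0.282378 m
B 140 × 2.4×10⁻⁴ × 1.2 = 0.04032 m
B 1.1×10⁻⁴ × 0.25 × 610 = 0.016775 m
B Layer 3: 930 × 0.24 × 1.1×10⁻⁴ = 0.024552 m
B total: 0.081647 m
Ratio: 0.282378 / 0.081647 ≈ 3.459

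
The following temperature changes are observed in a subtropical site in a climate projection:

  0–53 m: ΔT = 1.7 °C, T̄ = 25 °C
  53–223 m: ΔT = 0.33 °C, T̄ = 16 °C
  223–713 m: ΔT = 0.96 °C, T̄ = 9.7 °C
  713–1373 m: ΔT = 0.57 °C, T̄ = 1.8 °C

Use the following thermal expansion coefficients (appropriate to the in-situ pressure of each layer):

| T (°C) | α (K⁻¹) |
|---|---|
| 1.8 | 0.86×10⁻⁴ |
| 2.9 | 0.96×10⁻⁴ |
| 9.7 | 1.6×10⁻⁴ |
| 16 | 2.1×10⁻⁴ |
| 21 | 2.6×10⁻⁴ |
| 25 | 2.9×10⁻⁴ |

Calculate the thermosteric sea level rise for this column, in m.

Layer 1 at 25 °C → α = 2.9×10⁻⁴ K⁻¹
Layer 2 at 16 °C → α = 2.1×10⁻⁴ K⁻¹
Layer 3 at 9.7 °C → α = 1.6×10⁻⁴ K⁻¹
Layer 4 at 1.8 °C → α = 0.86×10⁻⁴ K⁻¹
0–53 m: 53 × 2.9×10⁻⁴ × 1.7 = 0.026129 m
Layer 2: 0.33 × 2.1×10⁻⁴ × 170 = 0.011781 m
Layer 3: 490 × 0.96 × 1.6×10⁻⁴ = 0.075264 m
0.86×10⁻⁴ × 660 × 0.57 = 0.0323532 m
Δh = 0.026129 + 0.011781 + 0.075264 + 0.0323532 = 0.1455272 m

0.146 m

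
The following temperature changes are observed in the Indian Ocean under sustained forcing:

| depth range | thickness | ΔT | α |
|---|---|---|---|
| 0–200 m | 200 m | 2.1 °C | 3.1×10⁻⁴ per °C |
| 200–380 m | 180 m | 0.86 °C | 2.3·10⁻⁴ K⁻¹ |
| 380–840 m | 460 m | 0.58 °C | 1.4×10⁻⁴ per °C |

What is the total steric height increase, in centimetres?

3.1×10⁻⁴ × 2.1 × 200 = 0.13020 m
200–380 m: 180 × 0.86 × 2.3×10⁻⁴ = 0.035604 m
Layer 3: 460 × 1.4×10⁻⁴ × 0.58 = 0.037352 m
Δh = 0.13020 + 0.035604 + 0.037352 = 0.203156 m

Δh = 20.3 cm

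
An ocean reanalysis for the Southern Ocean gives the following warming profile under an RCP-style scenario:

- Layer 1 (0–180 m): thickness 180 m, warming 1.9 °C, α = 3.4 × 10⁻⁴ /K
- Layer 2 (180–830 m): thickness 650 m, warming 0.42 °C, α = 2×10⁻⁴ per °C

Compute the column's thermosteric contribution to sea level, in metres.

0.171 m of thermosteric rise

0–180 m: 180 × 1.9 × 3.4×10⁻⁴ = 0.11628 m
180–830 m: 0.42 × 650 × 2×10⁻⁴ = 0.05460 m
Δh = 0.11628 + 0.05460 = 0.17088 m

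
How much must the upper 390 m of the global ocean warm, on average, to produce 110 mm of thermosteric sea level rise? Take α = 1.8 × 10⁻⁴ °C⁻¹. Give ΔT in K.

ΔT = Δh/(αH) = 0.11 / (1.8×10⁻⁴ × 390) ≈ 1.567 K

ΔT ≈ 1.57 K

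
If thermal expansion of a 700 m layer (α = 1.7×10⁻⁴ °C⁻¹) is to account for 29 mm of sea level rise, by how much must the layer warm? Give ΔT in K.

0.24 K

ΔT = Δh/(αH) = 0.029 / (1.7×10⁻⁴ × 700) ≈ 0.2437 K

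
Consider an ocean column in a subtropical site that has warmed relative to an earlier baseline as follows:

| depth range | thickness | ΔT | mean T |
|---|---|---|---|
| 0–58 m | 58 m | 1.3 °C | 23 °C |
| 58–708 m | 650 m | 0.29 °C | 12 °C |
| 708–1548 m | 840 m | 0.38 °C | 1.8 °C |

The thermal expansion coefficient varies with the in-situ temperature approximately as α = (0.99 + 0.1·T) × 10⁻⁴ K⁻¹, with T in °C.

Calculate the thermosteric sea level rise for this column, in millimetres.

Layer 1: α = (0.99 + 0.1×23)×10⁻⁴ = 3.29×10⁻⁴ K⁻¹
Layer 2: α = (0.99 + 0.1×12)×10⁻⁴ = 2.19×10⁻⁴ K⁻¹
Layer 3: α = (0.99 + 0.1×1.8)×10⁻⁴ = 1.17×10⁻⁴ K⁻¹
0–58 m: 1.3 × 3.29×10⁻⁴ × 58 = 0.0248066 m
58–708 m: 650 × 2.19×10⁻⁴ × 0.29 = 0.0412815 m
1.17×10⁻⁴ × 0.38 × 840 = 0.0373464 m
Δh = 0.0248066 + 0.0412815 + 0.0373464 = 0.1034345 m ≈ 103 mm

Δh ≈ 103 mm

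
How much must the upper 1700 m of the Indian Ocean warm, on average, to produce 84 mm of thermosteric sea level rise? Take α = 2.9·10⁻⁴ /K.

ΔT = Δh/(αH) = 0.084 / (2.9×10⁻⁴ × 1700) ≈ 0.1704 K

about 0.170 K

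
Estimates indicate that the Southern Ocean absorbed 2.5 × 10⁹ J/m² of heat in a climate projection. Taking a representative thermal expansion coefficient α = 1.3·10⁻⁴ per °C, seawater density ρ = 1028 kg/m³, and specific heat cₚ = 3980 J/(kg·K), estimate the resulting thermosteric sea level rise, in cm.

Δh = αQ/(ρcₚ) = 1.3×10⁻⁴ × 2.5×10⁹ / (1028 × 3980) ≈ 0.079434 m

about 7.9 cm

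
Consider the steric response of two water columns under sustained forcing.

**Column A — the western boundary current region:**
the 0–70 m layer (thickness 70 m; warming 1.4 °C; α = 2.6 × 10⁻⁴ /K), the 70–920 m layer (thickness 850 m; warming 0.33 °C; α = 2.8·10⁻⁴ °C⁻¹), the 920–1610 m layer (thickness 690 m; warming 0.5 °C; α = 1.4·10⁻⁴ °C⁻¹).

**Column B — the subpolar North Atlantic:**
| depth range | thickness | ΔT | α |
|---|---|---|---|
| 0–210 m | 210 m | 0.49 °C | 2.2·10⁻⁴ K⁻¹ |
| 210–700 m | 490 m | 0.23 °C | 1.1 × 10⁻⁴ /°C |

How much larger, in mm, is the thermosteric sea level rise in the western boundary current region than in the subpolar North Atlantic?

120 mm larger

A Layer 1: 70 × 2.6×10⁻⁴ × 1.4 = 0.02548 m
A Layer 2: 850 × 0.33 × 2.8×10⁻⁴ = 0.07854 m
A Layer 3: 1.4×10⁻⁴ × 0.5 × 690 = 0.04830 m
A total: 0.15232 m
B Layer 1: 210 × 0.49 × 2.2×10⁻⁴ = 0.022638 m
B Layer 2: 1.1×10⁻⁴ × 490 × 0.23 = 0.012397 m
B total: 0.035035 m
Difference: 0.15232 − 0.035035 = 0.117285 m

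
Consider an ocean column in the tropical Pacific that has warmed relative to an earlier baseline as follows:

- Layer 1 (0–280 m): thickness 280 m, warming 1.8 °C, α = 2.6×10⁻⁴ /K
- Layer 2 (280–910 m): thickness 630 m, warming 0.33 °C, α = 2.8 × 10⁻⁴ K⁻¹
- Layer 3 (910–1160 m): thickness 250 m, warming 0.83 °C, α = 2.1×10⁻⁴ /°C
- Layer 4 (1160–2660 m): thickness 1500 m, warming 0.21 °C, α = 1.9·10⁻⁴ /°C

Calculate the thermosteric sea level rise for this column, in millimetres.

280 × 2.6×10⁻⁴ × 1.8 = 0.13104 m
280–910 m: 2.8×10⁻⁴ × 0.33 × 630 = 0.058212 m
Layer 3: 0.83 × 250 × 2.1×10⁻⁴ = 0.043575 m
1.9×10⁻⁴ × 1500 × 0.21 = 0.05985 m
Δh = 0.13104 + 0.058212 + 0.043575 + 0.05985 = 0.292677 m

293 mm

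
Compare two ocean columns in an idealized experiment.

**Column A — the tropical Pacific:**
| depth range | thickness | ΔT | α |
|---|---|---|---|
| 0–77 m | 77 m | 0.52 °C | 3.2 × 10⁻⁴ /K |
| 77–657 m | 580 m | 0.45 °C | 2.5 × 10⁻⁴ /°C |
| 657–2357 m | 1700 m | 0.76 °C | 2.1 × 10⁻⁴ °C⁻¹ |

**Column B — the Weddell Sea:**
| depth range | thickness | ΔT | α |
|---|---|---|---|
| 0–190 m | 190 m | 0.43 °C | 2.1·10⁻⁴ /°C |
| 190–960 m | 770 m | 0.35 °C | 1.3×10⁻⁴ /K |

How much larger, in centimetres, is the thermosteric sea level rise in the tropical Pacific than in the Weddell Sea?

Δh_A − Δh_B ≈ 29.7 cm

A 0.52 × 3.2×10⁻⁴ × 77 = 0.0128128 m
A Layer 2: 0.45 × 2.5×10⁻⁴ × 580 = 0.06525 m
A Layer 3: 1700 × 2.1×10⁻⁴ × 0.76 = 0.27132 m
A total: 0.3493828 m
B 0.43 × 2.1×10⁻⁴ × 190 = 0.017157 m
B 190–960 m: 770 × 0.35 × 1.3×10⁻⁴ = 0.035035 m
B total: 0.052192 m
Difference: 0.3493828 − 0.052192 = 0.2971908 m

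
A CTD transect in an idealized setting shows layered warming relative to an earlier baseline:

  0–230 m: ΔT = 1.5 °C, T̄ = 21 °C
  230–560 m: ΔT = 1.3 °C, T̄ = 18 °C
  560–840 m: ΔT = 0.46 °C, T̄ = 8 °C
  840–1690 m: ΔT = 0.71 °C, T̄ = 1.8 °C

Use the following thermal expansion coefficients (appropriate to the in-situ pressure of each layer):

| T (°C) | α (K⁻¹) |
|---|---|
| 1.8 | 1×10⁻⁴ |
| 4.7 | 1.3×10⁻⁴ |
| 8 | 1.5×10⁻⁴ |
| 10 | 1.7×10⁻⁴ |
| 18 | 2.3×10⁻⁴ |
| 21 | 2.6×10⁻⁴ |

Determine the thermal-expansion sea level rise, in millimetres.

270 mm

Layer 1 at 21 °C → α = 2.6×10⁻⁴ K⁻¹
Layer 2 at 18 °C → α = 2.3×10⁻⁴ K⁻¹
Layer 3 at 8 °C → α = 1.5×10⁻⁴ K⁻¹
Layer 4 at 1.8 °C → α = 1×10⁻⁴ K⁻¹
Layer 1: 230 × 1.5 × 2.6×10⁻⁴ = 0.08970 m
1.3 × 2.3×10⁻⁴ × 330 = 0.09867 m
Layer 3: 0.46 × 1.5×10⁻⁴ × 280 = 0.01932 m
Layer 4: 1×10⁻⁴ × 850 × 0.71 = 0.06035 m
Δh = 0.08970 + 0.09867 + 0.01932 + 0.06035 = 0.26804 m ≈ 270 mm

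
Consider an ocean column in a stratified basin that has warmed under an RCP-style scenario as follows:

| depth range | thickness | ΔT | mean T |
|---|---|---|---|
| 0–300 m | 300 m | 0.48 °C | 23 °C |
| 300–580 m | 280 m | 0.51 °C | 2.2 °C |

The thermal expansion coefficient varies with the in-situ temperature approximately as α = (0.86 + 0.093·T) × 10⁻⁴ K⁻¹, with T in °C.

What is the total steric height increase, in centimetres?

Layer 1: α = (0.86 + 0.093×23)×10⁻⁴ = 2.999×10⁻⁴ K⁻¹
Layer 2: α = (0.86 + 0.093×2.2)×10⁻⁴ = 1.0646×10⁻⁴ K⁻¹
0–300 m: 300 × 0.48 × 2.999×10⁻⁴ = 0.0431856 m
300–580 m: 280 × 0.51 × 1.0646×10⁻⁴ = 0.015202488 m
Δh = 0.0431856 + 0.015202488 = 0.058388088 m ≈ 5.8 cm

5.8 cm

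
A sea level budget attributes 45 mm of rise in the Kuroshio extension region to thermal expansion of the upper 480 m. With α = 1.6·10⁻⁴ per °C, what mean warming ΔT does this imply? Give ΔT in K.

ΔT ≈ 0.59 K

ΔT = Δh/(αH) = 0.045 / (1.6×10⁻⁴ × 480) ≈ 0.5859 K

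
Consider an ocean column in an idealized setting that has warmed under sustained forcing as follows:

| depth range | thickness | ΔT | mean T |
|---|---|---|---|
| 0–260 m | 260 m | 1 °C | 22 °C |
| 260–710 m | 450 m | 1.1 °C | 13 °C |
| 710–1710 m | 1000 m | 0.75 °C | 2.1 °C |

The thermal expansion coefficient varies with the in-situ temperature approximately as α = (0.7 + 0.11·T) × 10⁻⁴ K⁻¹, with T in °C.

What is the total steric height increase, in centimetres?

Layer 1: α = (0.7 + 0.11×22)×10⁻⁴ = 3.12×10⁻⁴ K⁻¹
Layer 2: α = (0.7 + 0.11×13)×10⁻⁴ = 2.13×10⁻⁴ K⁻¹
Layer 3: α = (0.7 + 0.11×2.1)×10⁻⁴ = 0.931×10⁻⁴ K⁻¹
Layer 1: 1 × 3.12×10⁻⁴ × 260 = 0.08112 m
450 × 2.13×10⁻⁴ × 1.1 = 0.105435 m
Layer 3: 0.931×10⁻⁴ × 1000 × 0.75 = 0.069825 m
Δh = 0.08112 + 0.105435 + 0.069825 = 0.25638 m

about 25.6 cm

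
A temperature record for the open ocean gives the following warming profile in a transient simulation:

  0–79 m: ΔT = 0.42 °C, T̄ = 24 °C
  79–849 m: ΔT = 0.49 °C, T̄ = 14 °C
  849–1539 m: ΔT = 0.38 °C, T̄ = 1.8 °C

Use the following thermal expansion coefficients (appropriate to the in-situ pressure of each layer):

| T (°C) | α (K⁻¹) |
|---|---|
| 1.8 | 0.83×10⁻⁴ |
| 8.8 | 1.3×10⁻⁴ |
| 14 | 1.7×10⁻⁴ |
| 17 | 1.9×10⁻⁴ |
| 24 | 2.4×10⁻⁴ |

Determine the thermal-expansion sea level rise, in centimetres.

about 9.39 cm

Layer 1 at 24 °C → α = 2.4×10⁻⁴ K⁻¹
Layer 2 at 14 °C → α = 1.7×10⁻⁴ K⁻¹
Layer 3 at 1.8 °C → α = 0.83×10⁻⁴ K⁻¹
0–79 m: 79 × 2.4×10⁻⁴ × 0.42 = 0.0079632 m
0.49 × 1.7×10⁻⁴ × 770 = 0.064141 m
690 × 0.38 × 0.83×10⁻⁴ = 0.0217626 m
Δh = 0.0079632 + 0.064141 + 0.0217626 = 0.0938668 m ≈ 9.39 cm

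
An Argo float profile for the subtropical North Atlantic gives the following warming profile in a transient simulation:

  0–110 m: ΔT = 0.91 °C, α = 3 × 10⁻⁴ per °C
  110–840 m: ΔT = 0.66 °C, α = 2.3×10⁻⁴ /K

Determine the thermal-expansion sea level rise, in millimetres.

141 mm of thermosteric rise

Layer 1: 3×10⁻⁴ × 110 × 0.91 = 0.03003 m
0.66 × 730 × 2.3×10⁻⁴ = 0.110814 m
Δh = 0.03003 + 0.110814 = 0.140844 m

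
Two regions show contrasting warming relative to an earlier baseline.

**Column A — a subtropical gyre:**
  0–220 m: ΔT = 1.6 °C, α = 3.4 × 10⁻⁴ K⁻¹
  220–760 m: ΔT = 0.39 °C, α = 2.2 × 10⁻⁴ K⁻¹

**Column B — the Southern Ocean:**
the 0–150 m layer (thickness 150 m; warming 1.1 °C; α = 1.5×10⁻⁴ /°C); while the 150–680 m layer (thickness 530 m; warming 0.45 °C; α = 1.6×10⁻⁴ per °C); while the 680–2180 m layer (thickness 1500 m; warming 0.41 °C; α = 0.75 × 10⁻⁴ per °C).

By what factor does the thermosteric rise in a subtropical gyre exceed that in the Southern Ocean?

A 1.6 × 220 × 3.4×10⁻⁴ = 0.11968 m
A 0.39 × 2.2×10⁻⁴ × 540 = 0.046332 m
A total: 0.166012 m
B 0–150 m: 150 × 1.1 × 1.5×10⁻⁴ = 0.02475 m
B 150–680 m: 0.45 × 1.6×10⁻⁴ × 530 = 0.03816 m
B 680–2180 m: 0.75×10⁻⁴ × 1500 × 0.41 = 0.046125 m
B total: 0.109035 m
Ratio: 0.166012 / 0.109035 ≈ 1.523

a factor of 1.52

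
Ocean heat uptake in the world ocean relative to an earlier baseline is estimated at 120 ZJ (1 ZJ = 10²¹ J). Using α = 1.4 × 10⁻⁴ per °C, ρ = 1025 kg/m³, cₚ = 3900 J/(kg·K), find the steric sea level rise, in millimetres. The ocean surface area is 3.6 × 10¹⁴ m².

Per unit area: Q = 120×10²¹ / (3.6×10¹⁴) ≈ 3.333×10⁸ J/m²
Δh = αQ/(ρcₚ) = 1.4×10⁻⁴ × 3.333×10⁸ / (1025 × 3900) ≈ 0.011673 m

Δh = 11.7 mm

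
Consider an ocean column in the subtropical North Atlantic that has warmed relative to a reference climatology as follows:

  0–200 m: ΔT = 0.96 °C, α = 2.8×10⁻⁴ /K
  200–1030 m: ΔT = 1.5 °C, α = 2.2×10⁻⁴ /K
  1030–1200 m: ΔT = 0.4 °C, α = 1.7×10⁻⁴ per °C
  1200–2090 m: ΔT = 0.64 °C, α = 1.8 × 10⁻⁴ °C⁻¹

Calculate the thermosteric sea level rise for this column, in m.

Layer 1: 2.8×10⁻⁴ × 200 × 0.96 = 0.05376 m
Layer 2: 1.5 × 830 × 2.2×10⁻⁴ = 0.27390 m
1.7×10⁻⁴ × 0.4 × 170 = 0.01156 m
1200–2090 m: 1.8×10⁻⁴ × 0.64 × 890 = 0.102528 m
Δh = 0.05376 + 0.27390 + 0.01156 + 0.102528 = 0.441748 m

about 0.44 m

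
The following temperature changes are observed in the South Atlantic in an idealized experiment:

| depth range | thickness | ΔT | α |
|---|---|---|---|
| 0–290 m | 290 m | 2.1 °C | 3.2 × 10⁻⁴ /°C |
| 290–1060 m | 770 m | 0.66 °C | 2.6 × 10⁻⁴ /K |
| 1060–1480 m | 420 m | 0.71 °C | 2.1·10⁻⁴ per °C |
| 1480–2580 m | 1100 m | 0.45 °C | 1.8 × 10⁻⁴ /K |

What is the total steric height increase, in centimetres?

Layer 1: 290 × 2.1 × 3.2×10⁻⁴ = 0.19488 m
2.6×10⁻⁴ × 770 × 0.66 = 0.132132 m
0.71 × 2.1×10⁻⁴ × 420 = 0.062622 m
Layer 4: 1100 × 1.8×10⁻⁴ × 0.45 = 0.08910 m
Δh = 0.19488 + 0.132132 + 0.062622 + 0.08910 = 0.478734 m ≈ 47.9 cm

47.9 cm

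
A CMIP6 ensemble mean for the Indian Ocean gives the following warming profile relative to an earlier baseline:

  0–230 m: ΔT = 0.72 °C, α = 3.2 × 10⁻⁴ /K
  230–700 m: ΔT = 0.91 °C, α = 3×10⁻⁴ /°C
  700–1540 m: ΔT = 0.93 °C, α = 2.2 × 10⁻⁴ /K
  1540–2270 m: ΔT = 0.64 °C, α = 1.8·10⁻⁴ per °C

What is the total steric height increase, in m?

Layer 1: 3.2×10⁻⁴ × 0.72 × 230 = 0.052992 m
Layer 2: 470 × 3×10⁻⁴ × 0.91 = 0.12831 m
Layer 3: 2.2×10⁻⁴ × 0.93 × 840 = 0.171864 m
1540–2270 m: 1.8×10⁻⁴ × 730 × 0.64 = 0.084096 m
Δh = 0.052992 + 0.12831 + 0.171864 + 0.084096 = 0.437262 m

Δh = 0.437 m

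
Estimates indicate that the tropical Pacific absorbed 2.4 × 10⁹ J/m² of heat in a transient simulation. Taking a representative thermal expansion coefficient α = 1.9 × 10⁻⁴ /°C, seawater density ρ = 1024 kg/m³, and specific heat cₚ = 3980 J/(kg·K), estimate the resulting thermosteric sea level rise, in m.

Δh = αQ/(ρcₚ) = 1.9×10⁻⁴ × 2.4×10⁹ / (1024 × 3980) ≈ 0.11189 m

Δh = 0.112 m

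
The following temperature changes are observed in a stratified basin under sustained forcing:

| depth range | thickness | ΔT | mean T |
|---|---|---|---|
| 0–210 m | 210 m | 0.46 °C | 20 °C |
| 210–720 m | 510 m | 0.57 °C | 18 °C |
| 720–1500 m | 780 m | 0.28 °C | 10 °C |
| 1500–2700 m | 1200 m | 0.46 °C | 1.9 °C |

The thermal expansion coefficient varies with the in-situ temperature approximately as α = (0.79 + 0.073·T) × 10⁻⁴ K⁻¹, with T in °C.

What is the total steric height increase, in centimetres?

16.7 cm

Layer 1: α = (0.79 + 0.073×20)×10⁻⁴ = 2.25×10⁻⁴ K⁻¹
Layer 2: α = (0.79 + 0.073×18)×10⁻⁴ = 2.104×10⁻⁴ K⁻¹
Layer 3: α = (0.79 + 0.073×10)×10⁻⁴ = 1.52×10⁻⁴ K⁻¹
Layer 4: α = (0.79 + 0.073×1.9)×10⁻⁴ = 0.9287×10⁻⁴ K⁻¹
Layer 1: 210 × 0.46 × 2.25×10⁻⁴ = 0.021735 m
510 × 0.57 × 2.104×10⁻⁴ = 0.06116328 m
720–1500 m: 0.28 × 780 × 1.52×10⁻⁴ = 0.0331968 m
Layer 4: 0.9287×10⁻⁴ × 0.46 × 1200 = 0.05126424 m
Δh = 0.021735 + 0.06116328 + 0.0331968 + 0.05126424 = 0.16735932 m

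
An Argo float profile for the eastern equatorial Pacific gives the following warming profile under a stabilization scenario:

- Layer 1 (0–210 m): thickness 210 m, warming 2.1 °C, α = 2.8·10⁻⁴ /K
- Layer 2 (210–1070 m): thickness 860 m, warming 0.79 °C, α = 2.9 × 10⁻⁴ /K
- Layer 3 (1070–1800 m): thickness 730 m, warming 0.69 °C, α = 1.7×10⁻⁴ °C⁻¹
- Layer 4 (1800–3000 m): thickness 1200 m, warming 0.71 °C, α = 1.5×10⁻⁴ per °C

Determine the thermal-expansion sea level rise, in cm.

Layer 1: 2.1 × 210 × 2.8×10⁻⁴ = 0.12348 m
210–1070 m: 860 × 2.9×10⁻⁴ × 0.79 = 0.197026 m
1070–1800 m: 0.69 × 730 × 1.7×10⁻⁴ = 0.085629 m
Layer 4: 0.71 × 1.5×10⁻⁴ × 1200 = 0.12780 m
Δh = 0.12348 + 0.197026 + 0.085629 + 0.12780 = 0.533935 m

53 cm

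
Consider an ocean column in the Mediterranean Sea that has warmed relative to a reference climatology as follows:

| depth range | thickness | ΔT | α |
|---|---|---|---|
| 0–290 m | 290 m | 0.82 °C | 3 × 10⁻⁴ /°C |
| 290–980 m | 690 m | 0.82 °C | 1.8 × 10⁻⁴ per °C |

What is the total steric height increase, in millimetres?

Δh ≈ 173 mm

Layer 1: 290 × 3×10⁻⁴ × 0.82 = 0.07134 m
690 × 1.8×10⁻⁴ × 0.82 = 0.101844 m
Δh = 0.07134 + 0.101844 = 0.173184 m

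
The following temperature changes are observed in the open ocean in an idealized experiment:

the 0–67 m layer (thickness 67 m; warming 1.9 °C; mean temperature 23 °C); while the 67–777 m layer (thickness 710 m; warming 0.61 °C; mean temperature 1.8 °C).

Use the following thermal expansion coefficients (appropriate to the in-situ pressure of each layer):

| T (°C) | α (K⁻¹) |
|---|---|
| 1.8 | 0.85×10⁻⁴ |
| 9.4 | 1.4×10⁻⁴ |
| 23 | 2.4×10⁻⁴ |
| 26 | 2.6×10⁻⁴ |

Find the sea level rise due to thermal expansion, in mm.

67.4 mm

Layer 1 at 23 °C → α = 2.4×10⁻⁴ K⁻¹
Layer 2 at 1.8 °C → α = 0.85×10⁻⁴ K⁻¹
Layer 1: 2.4×10⁻⁴ × 1.9 × 67 = 0.030552 m
0.61 × 0.85×10⁻⁴ × 710 = 0.0368135 m
Δh = 0.030552 + 0.0368135 = 0.0673655 m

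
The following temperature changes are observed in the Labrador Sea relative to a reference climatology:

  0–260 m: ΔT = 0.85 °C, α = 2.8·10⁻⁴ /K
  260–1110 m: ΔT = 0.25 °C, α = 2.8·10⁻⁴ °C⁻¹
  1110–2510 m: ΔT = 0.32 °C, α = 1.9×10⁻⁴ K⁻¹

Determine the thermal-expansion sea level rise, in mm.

0–260 m: 260 × 2.8×10⁻⁴ × 0.85 = 0.06188 m
260–1110 m: 0.25 × 2.8×10⁻⁴ × 850 = 0.05950 m
0.32 × 1400 × 1.9×10⁻⁴ = 0.08512 m
Δh = 0.06188 + 0.05950 + 0.08512 = 0.20650 m

Δh ≈ 210 mm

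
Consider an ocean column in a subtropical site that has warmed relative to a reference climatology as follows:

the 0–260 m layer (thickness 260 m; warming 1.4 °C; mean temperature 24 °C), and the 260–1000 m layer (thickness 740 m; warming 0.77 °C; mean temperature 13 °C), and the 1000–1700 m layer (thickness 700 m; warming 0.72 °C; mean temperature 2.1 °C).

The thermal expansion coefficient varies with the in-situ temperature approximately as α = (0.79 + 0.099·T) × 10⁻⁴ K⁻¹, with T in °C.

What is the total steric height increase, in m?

Δh ≈ 0.28 m

Layer 1: α = (0.79 + 0.099×24)×10⁻⁴ = 3.166×10⁻⁴ K⁻¹
Layer 2: α = (0.79 + 0.099×13)×10⁻⁴ = 2.077×10⁻⁴ K⁻¹
Layer 3: α = (0.79 + 0.099×2.1)×10⁻⁴ = 0.9979×10⁻⁴ K⁻¹
Layer 1: 1.4 × 3.166×10⁻⁴ × 260 = 0.1152424 m
0.77 × 2.077×10⁻⁴ × 740 = 0.11834746 m
Layer 3: 0.9979×10⁻⁴ × 700 × 0.72 = 0.05029416 m
Δh = 0.1152424 + 0.11834746 + 0.05029416 = 0.28388402 m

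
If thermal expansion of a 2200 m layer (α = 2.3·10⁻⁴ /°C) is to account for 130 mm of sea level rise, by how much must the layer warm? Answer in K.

ΔT ≈ 0.257 K

ΔT = Δh/(αH) = 0.13 / (2.3×10⁻⁴ × 2200) ≈ 0.2569 K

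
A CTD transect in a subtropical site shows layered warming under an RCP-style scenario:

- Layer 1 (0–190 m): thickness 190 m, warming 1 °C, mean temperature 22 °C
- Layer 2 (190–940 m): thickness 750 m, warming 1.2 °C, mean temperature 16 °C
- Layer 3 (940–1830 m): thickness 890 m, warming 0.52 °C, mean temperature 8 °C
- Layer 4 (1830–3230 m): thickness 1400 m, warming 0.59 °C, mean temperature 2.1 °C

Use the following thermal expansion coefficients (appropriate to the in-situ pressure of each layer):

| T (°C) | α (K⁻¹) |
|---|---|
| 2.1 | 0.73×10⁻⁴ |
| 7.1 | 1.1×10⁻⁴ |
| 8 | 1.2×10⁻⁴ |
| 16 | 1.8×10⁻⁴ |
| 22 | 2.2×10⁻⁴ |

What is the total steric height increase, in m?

0.320 m of thermosteric rise

Layer 1 at 22 °C → α = 2.2×10⁻⁴ K⁻¹
Layer 2 at 16 °C → α = 1.8×10⁻⁴ K⁻¹
Layer 3 at 8 °C → α = 1.2×10⁻⁴ K⁻¹
Layer 4 at 2.1 °C → α = 0.73×10⁻⁴ K⁻¹
0–190 m: 2.2×10⁻⁴ × 190 × 1 = 0.04180 m
Layer 2: 1.8×10⁻⁴ × 1.2 × 750 = 0.16200 m
1.2×10⁻⁴ × 890 × 0.52 = 0.055536 m
1400 × 0.59 × 0.73×10⁻⁴ = 0.060298 m
Δh = 0.04180 + 0.16200 + 0.055536 + 0.060298 = 0.319634 m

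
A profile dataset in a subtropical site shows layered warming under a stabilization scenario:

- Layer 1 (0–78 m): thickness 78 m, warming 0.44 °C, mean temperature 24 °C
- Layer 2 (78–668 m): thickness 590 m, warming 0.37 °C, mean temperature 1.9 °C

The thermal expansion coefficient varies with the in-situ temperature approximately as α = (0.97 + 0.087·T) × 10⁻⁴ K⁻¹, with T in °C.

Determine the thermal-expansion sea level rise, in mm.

about 35.3 mm

Layer 1: α = (0.97 + 0.087×24)×10⁻⁴ = 3.058×10⁻⁴ K⁻¹
Layer 2: α = (0.97 + 0.087×1.9)×10⁻⁴ = 1.1353×10⁻⁴ K⁻¹
Layer 1: 3.058×10⁻⁴ × 78 × 0.44 = 0.010495056 m
Layer 2: 590 × 1.1353×10⁻⁴ × 0.37 = 0.024783599 m
Δh = 0.010495056 + 0.024783599 = 0.035278655 m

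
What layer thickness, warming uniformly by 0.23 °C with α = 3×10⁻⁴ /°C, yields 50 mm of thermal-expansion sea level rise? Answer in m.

about 725 m

H = Δh/(αΔT) = 0.05 / (3×10⁻⁴ × 0.23) ≈ 724.6 m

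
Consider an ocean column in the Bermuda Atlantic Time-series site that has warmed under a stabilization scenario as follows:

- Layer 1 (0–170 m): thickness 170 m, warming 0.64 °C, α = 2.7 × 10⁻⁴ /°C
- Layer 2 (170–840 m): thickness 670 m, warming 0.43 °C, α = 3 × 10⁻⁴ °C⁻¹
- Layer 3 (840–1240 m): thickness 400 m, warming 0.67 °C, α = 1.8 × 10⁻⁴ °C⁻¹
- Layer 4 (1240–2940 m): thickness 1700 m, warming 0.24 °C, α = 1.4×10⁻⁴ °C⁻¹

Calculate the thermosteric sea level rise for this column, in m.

0.64 × 170 × 2.7×10⁻⁴ = 0.029376 m
3×10⁻⁴ × 670 × 0.43 = 0.08643 m
840–1240 m: 400 × 0.67 × 1.8×10⁻⁴ = 0.04824 m
Layer 4: 1.4×10⁻⁴ × 0.24 × 1700 = 0.05712 m
Δh = 0.029376 + 0.08643 + 0.04824 + 0.05712 = 0.221166 m ≈ 0.22 m

about 0.22 m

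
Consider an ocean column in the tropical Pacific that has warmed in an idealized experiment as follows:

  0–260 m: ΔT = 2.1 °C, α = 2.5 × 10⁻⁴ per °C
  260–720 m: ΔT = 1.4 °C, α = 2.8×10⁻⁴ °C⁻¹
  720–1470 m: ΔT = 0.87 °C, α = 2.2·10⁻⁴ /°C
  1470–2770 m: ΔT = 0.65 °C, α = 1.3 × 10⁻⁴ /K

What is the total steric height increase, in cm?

0–260 m: 2.1 × 260 × 2.5×10⁻⁴ = 0.13650 m
460 × 2.8×10⁻⁴ × 1.4 = 0.18032 m
2.2×10⁻⁴ × 750 × 0.87 = 0.14355 m
1470–2770 m: 0.65 × 1.3×10⁻⁴ × 1300 = 0.10985 m
Δh = 0.13650 + 0.18032 + 0.14355 + 0.10985 = 0.57022 m

57 cm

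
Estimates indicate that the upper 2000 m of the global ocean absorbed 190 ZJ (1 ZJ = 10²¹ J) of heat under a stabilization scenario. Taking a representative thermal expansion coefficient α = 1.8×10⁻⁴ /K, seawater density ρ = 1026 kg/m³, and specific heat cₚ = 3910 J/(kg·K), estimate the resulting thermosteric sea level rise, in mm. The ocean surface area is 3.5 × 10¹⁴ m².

24 mm of thermosteric rise

Per unit area: Q = 190×10²¹ / (3.5×10¹⁴) ≈ 5.429×10⁸ J/m²
Δh = αQ/(ρcₚ) = 1.8×10⁻⁴ × 5.429×10⁸ / (1026 × 3910) ≈ 0.024359 m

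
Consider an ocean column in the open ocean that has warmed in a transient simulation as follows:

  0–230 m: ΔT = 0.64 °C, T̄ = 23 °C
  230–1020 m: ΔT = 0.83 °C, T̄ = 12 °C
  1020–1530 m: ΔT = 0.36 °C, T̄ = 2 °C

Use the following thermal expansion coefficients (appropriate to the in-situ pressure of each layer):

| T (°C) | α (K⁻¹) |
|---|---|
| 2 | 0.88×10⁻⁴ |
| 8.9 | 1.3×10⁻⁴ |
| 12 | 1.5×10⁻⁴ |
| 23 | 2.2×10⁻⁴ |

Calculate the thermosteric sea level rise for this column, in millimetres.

Δh ≈ 150 mm

Layer 1 at 23 °C → α = 2.2×10⁻⁴ K⁻¹
Layer 2 at 12 °C → α = 1.5×10⁻⁴ K⁻¹
Layer 3 at 2 °C → α = 0.88×10⁻⁴ K⁻¹
Layer 1: 230 × 2.2×10⁻⁴ × 0.64 = 0.032384 m
790 × 0.83 × 1.5×10⁻⁴ = 0.098355 m
1020–1530 m: 0.36 × 0.88×10⁻⁴ × 510 = 0.0161568 m
Δh = 0.032384 + 0.098355 + 0.0161568 = 0.1468958 m ≈ 150 mm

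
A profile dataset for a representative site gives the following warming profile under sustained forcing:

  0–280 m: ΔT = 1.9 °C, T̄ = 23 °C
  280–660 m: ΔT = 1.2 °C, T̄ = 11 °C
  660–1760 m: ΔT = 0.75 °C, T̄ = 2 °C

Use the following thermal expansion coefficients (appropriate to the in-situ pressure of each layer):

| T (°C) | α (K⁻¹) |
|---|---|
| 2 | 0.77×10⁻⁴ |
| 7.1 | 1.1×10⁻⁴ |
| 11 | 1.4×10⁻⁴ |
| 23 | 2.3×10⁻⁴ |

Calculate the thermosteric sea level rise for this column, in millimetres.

Layer 1 at 23 °C → α = 2.3×10⁻⁴ K⁻¹
Layer 2 at 11 °C → α = 1.4×10⁻⁴ K⁻¹
Layer 3 at 2 °C → α = 0.77×10⁻⁴ K⁻¹
280 × 2.3×10⁻⁴ × 1.9 = 0.12236 m
380 × 1.4×10⁻⁴ × 1.2 = 0.06384 m
0.75 × 0.77×10⁻⁴ × 1100 = 0.063525 m
Δh = 0.12236 + 0.06384 + 0.063525 = 0.249725 m

250 mm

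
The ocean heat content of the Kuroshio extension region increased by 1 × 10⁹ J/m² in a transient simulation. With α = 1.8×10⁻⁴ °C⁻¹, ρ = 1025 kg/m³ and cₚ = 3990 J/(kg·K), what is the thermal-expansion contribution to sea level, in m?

Δh = αQ/(ρcₚ) = 1.8×10⁻⁴ × 1×10⁹ / (1025 × 3990) ≈ 0.044012 m

Δh ≈ 0.044 m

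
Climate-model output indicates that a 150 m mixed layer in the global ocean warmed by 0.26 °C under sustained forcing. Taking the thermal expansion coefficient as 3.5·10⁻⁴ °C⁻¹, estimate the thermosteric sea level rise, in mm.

about 13.7 mm

Δh = αΔT·H = 3.5×10⁻⁴ × 0.26 × 150 = 0.01365 m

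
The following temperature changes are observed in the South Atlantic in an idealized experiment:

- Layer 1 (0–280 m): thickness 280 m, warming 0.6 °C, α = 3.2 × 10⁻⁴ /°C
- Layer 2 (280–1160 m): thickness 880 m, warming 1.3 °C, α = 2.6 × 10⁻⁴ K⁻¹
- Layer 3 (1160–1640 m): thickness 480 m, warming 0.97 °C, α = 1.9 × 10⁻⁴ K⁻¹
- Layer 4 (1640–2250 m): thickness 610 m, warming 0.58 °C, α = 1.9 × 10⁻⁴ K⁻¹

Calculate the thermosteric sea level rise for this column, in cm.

50.7 cm

0–280 m: 3.2×10⁻⁴ × 0.6 × 280 = 0.05376 m
Layer 2: 1.3 × 880 × 2.6×10⁻⁴ = 0.29744 m
0.97 × 480 × 1.9×10⁻⁴ = 0.088464 m
Layer 4: 1.9×10⁻⁴ × 610 × 0.58 = 0.067222 m
Δh = 0.05376 + 0.29744 + 0.088464 + 0.067222 = 0.506886 m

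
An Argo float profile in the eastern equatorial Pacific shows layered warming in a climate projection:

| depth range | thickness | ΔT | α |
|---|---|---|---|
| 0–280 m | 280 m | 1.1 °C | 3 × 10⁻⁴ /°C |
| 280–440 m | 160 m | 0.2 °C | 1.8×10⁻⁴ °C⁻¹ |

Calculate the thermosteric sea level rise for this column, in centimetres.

9.8 cm

0–280 m: 3×10⁻⁴ × 1.1 × 280 = 0.09240 m
Layer 2: 0.2 × 1.8×10⁻⁴ × 160 = 0.00576 m
Δh = 0.09240 + 0.00576 = 0.09816 m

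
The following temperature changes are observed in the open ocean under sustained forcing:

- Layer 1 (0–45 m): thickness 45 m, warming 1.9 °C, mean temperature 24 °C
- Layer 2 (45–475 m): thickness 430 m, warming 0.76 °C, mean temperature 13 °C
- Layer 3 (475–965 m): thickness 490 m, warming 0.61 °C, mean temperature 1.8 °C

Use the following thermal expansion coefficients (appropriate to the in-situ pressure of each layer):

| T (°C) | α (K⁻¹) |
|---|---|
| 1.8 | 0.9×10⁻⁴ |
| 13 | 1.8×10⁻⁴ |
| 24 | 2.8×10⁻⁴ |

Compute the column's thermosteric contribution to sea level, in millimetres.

Layer 1 at 24 °C → α = 2.8×10⁻⁴ K⁻¹
Layer 2 at 13 °C → α = 1.8×10⁻⁴ K⁻¹
Layer 3 at 1.8 °C → α = 0.9×10⁻⁴ K⁻¹
45 × 1.9 × 2.8×10⁻⁴ = 0.02394 m
45–475 m: 1.8×10⁻⁴ × 0.76 × 430 = 0.058824 m
475–965 m: 0.61 × 490 × 0.9×10⁻⁴ = 0.026901 m
Δh = 0.02394 + 0.058824 + 0.026901 = 0.109665 m ≈ 110 mm

110 mm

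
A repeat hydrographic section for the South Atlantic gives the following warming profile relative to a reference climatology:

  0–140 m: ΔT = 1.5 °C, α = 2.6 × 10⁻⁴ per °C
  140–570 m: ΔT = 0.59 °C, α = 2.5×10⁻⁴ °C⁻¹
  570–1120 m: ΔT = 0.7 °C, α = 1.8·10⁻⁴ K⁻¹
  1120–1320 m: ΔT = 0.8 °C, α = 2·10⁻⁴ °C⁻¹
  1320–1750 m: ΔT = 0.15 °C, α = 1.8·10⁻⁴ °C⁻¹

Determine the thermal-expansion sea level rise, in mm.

1.5 × 2.6×10⁻⁴ × 140 = 0.05460 m
140–570 m: 430 × 0.59 × 2.5×10⁻⁴ = 0.063425 m
550 × 1.8×10⁻⁴ × 0.7 = 0.06930 m
1120–1320 m: 0.8 × 2×10⁻⁴ × 200 = 0.03200 m
1320–1750 m: 1.8×10⁻⁴ × 0.15 × 430 = 0.01161 m
Δh = 0.05460 + 0.063425 + 0.06930 + 0.03200 + 0.01161 = 0.230935 m

about 231 mm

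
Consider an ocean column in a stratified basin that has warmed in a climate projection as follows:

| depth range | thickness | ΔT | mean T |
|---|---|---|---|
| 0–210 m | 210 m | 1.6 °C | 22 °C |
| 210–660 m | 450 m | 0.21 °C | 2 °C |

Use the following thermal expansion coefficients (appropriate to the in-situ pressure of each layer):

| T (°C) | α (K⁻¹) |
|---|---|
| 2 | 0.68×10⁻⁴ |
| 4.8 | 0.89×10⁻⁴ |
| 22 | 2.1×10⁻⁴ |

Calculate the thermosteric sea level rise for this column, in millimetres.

77.0 mm

Layer 1 at 22 °C → α = 2.1×10⁻⁴ K⁻¹
Layer 2 at 2 °C → α = 0.68×10⁻⁴ K⁻¹
0–210 m: 1.6 × 210 × 2.1×10⁻⁴ = 0.07056 m
450 × 0.21 × 0.68×10⁻⁴ = 0.006426 m
Δh = 0.07056 + 0.006426 = 0.076986 m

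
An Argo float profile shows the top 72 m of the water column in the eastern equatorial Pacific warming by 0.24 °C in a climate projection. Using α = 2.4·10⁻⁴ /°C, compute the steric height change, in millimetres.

Δh = αΔT·H = 2.4×10⁻⁴ × 0.24 × 72 = 0.0041472 m

about 4.15 mm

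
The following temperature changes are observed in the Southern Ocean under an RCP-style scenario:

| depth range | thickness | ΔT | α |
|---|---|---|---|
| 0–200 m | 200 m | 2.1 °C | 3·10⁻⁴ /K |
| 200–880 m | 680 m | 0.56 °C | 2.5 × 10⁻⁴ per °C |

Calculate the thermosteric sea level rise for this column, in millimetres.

Layer 1: 2.1 × 3×10⁻⁴ × 200 = 0.12600 m
Layer 2: 0.56 × 680 × 2.5×10⁻⁴ = 0.09520 m
Δh = 0.12600 + 0.09520 = 0.22120 m

Δh ≈ 221 mm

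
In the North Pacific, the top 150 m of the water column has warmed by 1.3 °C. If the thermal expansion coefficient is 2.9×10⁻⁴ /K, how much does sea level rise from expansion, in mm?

Δh = αΔT·H = 2.9×10⁻⁴ × 1.3 × 150 = 0.05655 m

about 57 mm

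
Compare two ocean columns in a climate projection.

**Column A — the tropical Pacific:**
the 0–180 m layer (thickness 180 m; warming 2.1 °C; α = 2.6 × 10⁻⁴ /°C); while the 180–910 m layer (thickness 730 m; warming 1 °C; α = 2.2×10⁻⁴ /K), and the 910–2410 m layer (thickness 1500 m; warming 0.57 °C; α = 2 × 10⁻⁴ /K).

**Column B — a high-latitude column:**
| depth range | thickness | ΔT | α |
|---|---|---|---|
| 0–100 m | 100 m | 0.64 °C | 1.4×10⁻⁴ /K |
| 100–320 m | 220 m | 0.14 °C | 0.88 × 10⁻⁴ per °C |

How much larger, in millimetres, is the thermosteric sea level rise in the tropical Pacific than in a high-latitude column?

Δh_A − Δh_B ≈ 420 mm

A 2.1 × 2.6×10⁻⁴ × 180 = 0.09828 m
A Layer 2: 730 × 2.2×10⁻⁴ × 1 = 0.16060 m
A 910–2410 m: 2×10⁻⁴ × 1500 × 0.57 = 0.17100 m
A total: 0.42988 m
B Layer 1: 0.64 × 1.4×10⁻⁴ × 100 = 0.00896 m
B 100–320 m: 0.88×10⁻⁴ × 220 × 0.14 = 0.0027104 m
B total: 0.0116704 m
Difference: 0.42988 − 0.0116704 = 0.4182096 m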